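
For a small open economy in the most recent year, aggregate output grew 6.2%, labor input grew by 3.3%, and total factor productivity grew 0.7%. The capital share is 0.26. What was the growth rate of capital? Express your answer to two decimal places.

Capital grew 11.76%.

Labor's share = 1 − 0.26 = 0.74.
gY = gA + 0.74×3.3 + 0.26×g.
0.26×g = 6.2 − 0.7 − 2.442 = 3.058.
g = 3.058 / 0.26 = 11.7615%.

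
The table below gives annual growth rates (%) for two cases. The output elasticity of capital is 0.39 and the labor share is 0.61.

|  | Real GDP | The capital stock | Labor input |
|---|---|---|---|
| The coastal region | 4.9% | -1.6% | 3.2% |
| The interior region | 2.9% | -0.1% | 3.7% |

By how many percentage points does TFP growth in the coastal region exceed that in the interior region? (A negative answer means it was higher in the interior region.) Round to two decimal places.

2.89 percentage points

Labor's share = 1 − 0.39 = 0.61.
The coastal region: TFP = 4.9 + 0.624 − 1.952 = 3.572%.
The interior region: TFP = 2.9 + 0.039 − 2.257 = 0.682%.
Difference = 3.572 − (0.682) = 2.89 pp.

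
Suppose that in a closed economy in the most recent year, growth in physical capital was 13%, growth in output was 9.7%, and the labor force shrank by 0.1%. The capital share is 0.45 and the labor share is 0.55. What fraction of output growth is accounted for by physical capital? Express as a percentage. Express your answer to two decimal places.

Physical capital contributed 0.45 × 13 = 5.85 pp.
Share of growth = 5.85 / 9.7 × 100 = 60.3093%.

60.31%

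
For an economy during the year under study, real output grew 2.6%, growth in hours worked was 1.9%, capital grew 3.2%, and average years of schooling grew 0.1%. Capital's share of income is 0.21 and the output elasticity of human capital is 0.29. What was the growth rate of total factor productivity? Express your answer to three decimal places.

0.949%

Labor's share = 1 − 0.21 − 0.29 = 0.5.
Capital: 0.21 × 3.2 = 0.672 pp.
Average years of schooling: 0.29 × 0.1 = 0.029 pp.
Hours worked: 0.5 × 1.9 = 0.95 pp.
TFP growth = 2.6 − 1.651 = 0.949%.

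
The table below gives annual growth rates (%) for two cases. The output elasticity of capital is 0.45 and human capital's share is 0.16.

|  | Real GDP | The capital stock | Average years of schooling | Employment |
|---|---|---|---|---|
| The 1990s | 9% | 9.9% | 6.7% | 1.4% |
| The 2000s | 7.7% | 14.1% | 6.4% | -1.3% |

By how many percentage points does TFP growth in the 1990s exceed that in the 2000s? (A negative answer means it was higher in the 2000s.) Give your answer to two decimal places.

2.09 percentage points

Labor's share = 1 − 0.45 − 0.16 = 0.39.
The 1990s: TFP = 9 − 4.455 − 1.072 − 0.546 = 2.927%.
The 2000s: TFP = 7.7 − 6.345 − 1.024 + 0.507 = 0.838%.
Difference = 2.927 − (0.838) = 2.089 pp.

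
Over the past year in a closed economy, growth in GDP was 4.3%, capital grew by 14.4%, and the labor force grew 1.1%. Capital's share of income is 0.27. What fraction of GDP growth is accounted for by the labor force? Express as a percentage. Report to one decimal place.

18.7%

Labor's share = 1 − 0.27 = 0.73.
The labor force contributed 0.73 × 1.1 = 0.803 pp.
Share of growth = 0.803 / 4.3 × 100 = 18.674%.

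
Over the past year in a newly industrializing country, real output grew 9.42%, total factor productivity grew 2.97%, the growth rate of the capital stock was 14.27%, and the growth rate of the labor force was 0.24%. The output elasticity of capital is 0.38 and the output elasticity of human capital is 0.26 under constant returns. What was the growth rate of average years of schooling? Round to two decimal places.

Labor's share = 1 − 0.38 − 0.26 = 0.36.
gY = gA + 0.38×14.27 + 0.36×0.24 + 0.26×g.
0.26×g = 9.42 − 2.97 − 5.509 = 0.941.
g = 0.941 / 0.26 = 3.6192%.

3.62%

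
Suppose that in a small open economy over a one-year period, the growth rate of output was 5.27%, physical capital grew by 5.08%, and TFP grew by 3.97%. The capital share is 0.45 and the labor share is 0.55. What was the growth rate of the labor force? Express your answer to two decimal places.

-1.79%

Labor's share = 1 − 0.45 = 0.55.
gY = gA + 0.45×5.08 + 0.55×g.
0.55×g = 5.27 − 3.97 − 2.286 = -0.986.
g = -0.986 / 0.55 = -1.7927%.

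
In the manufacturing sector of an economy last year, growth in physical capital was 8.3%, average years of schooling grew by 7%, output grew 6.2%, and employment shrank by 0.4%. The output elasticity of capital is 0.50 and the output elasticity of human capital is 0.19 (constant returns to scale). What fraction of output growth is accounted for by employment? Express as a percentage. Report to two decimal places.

-2.00%

Labor's share = 1 − 0.5 − 0.19 = 0.31.
Employment contributed 0.31 × (-0.4) = -0.124 pp.
Share of growth = -0.124 / 6.2 × 100 = -2%.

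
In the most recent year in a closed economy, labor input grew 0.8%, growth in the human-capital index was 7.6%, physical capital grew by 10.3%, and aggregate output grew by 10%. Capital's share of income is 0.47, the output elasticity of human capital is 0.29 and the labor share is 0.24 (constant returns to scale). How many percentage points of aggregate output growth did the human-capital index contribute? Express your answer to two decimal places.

Contribution = share × growth = 0.29 × 7.6 = 2.204 pp.

2.20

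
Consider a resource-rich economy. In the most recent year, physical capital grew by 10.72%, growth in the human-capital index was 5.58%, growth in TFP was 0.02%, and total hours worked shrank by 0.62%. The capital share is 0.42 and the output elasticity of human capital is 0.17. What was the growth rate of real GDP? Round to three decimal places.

5.217%

Labor's share = 1 − 0.42 − 0.17 = 0.41.
Physical capital: 0.42 × 10.72 = 4.5024 pp.
The human-capital index: 0.17 × 5.58 = 0.9486 pp.
Total hours worked: 0.41 × (-0.62) = -0.2542 pp.
Output growth = 0.02 + 5.1968 = 5.2168%.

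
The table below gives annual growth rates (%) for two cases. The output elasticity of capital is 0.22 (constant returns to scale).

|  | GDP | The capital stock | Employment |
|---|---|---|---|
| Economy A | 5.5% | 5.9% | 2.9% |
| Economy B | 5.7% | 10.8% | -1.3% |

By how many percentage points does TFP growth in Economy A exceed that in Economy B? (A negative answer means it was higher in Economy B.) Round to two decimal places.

Labor's share = 1 − 0.22 = 0.78.
Economy A: TFP = 5.5 − 1.298 − 2.262 = 1.94%.
Economy B: TFP = 5.7 − 2.376 + 1.014 = 4.338%.
Difference = 1.94 − (4.338) = -2.398 pp.

-2.40 percentage points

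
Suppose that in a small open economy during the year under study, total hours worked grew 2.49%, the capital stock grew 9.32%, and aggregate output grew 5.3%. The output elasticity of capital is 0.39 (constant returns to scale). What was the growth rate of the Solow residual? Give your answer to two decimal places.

0.15%

Labor's share = 1 − 0.39 = 0.61.
The capital stock: 0.39 × 9.32 = 3.6348 pp.
Total hours worked: 0.61 × 2.49 = 1.5189 pp.
TFP growth = 5.3 − 5.1537 = 0.1463%.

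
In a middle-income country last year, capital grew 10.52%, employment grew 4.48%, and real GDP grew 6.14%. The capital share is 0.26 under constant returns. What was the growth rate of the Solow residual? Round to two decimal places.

Labor's share = 1 − 0.26 = 0.74.
Capital: 0.26 × 10.52 = 2.7352 pp.
Employment: 0.74 × 4.48 = 3.3152 pp.
TFP growth = 6.14 − 6.0504 = 0.0896%.

0.09%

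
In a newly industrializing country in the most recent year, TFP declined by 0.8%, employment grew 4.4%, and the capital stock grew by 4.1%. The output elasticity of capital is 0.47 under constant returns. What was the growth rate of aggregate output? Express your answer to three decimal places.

Labor's share = 1 − 0.47 = 0.53.
The capital stock: 0.47 × 4.1 = 1.927 pp.
Employment: 0.53 × 4.4 = 2.332 pp.
Output growth = -0.8 + 4.259 = 3.459%.

Aggregate output growth was 3.459%.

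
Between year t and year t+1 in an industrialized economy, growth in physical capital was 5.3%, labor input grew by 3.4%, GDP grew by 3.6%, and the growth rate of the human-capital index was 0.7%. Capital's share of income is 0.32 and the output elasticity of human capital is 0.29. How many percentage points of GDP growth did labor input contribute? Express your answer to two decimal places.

Labor's share = 1 − 0.32 − 0.29 = 0.39.
Contribution = share × growth = 0.39 × 3.4 = 1.326 pp.

1.33 pp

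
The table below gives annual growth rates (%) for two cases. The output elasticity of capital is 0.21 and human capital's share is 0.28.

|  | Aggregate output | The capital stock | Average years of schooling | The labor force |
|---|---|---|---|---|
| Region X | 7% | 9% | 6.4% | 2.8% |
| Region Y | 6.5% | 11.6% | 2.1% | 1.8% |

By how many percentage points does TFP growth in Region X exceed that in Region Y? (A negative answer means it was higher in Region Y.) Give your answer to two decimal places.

-0.67 percentage points

Labor's share = 1 − 0.21 − 0.28 = 0.51.
Region X: TFP = 7 − 1.89 − 1.792 − 1.428 = 1.89%.
Region Y: TFP = 6.5 − 2.436 − 0.588 − 0.918 = 2.558%.
Difference = 1.89 − (2.558) = -0.668 pp.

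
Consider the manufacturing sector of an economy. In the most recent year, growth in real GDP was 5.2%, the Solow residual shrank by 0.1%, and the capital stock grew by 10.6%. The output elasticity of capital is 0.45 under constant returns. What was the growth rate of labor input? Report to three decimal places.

Labor input grew 0.964%.

Labor's share = 1 − 0.45 = 0.55.
gY = gA + 0.45×10.6 + 0.55×g.
0.55×g = 5.2 + 0.1 − 4.77 = 0.53.
g = 0.53 / 0.55 = 0.96364%.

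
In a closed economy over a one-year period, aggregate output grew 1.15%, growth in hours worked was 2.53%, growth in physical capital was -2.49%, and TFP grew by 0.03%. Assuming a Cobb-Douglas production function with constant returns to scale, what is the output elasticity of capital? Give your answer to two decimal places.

gY = gA + α·gK + (1−α)·gL, so gY − gA − gL = α(gK − gL).
1.15 − 0.03 − 2.53 = α × (-2.49 − 2.53).
-1.41 = -5.02 α, so α = 0.2809.

0.28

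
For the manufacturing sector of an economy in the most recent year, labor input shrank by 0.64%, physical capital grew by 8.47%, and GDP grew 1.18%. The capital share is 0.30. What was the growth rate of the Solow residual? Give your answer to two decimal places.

-0.91%

Labor's share = 1 − 0.3 = 0.7.
Physical capital: 0.3 × 8.47 = 2.541 pp.
Labor input: 0.7 × (-0.64) = -0.448 pp.
TFP growth = 1.18 − 2.093 = -0.913%.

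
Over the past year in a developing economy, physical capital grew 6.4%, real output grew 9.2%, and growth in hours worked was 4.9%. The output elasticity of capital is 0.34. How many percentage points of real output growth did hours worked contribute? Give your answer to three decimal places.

3.234 percentage points

Labor's share = 1 − 0.34 = 0.66.
Contribution = share × growth = 0.66 × 4.9 = 3.234 pp.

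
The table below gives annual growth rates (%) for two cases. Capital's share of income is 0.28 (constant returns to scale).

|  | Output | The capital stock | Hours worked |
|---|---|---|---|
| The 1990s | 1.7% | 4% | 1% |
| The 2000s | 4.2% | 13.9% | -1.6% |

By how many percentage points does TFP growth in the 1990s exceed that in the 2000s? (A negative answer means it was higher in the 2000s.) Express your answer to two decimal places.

-1.60 percentage points

Labor's share = 1 − 0.28 = 0.72.
The 1990s: TFP = 1.7 − 1.12 − 0.72 = -0.14%.
The 2000s: TFP = 4.2 − 3.892 + 1.152 = 1.46%.
Difference = -0.14 − (1.46) = -1.6 pp.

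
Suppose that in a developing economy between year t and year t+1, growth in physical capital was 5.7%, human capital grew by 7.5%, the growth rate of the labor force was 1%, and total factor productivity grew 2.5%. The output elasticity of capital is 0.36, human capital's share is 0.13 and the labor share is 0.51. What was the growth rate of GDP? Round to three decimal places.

GDP grew 6.037%.

Labor's share = 1 − 0.36 − 0.13 = 0.51.
Physical capital: 0.36 × 5.7 = 2.052 pp.
Human capital: 0.13 × 7.5 = 0.975 pp.
The labor force: 0.51 × 1 = 0.51 pp.
Output growth = 2.5 + 3.537 = 6.037%.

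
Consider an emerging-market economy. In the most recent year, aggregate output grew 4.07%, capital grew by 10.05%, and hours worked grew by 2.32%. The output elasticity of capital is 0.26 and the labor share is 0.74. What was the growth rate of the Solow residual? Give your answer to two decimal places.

Labor's share = 1 − 0.26 = 0.74.
Capital: 0.26 × 10.05 = 2.613 pp.
Hours worked: 0.74 × 2.32 = 1.7168 pp.
TFP growth = 4.07 − 4.3298 = -0.2598%.

-0.26%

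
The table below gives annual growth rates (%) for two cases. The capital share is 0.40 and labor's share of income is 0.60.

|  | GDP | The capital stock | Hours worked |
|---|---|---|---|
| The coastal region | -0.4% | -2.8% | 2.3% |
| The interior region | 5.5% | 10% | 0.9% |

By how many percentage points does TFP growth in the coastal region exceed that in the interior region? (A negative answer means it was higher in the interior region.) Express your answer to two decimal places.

Labor's share = 1 − 0.4 = 0.6.
The coastal region: TFP = -0.4 + 1.12 − 1.38 = -0.66%.
The interior region: TFP = 5.5 − 4 − 0.54 = 0.96%.
Difference = -0.66 − (0.96) = -1.62 pp.

-1.62 percentage points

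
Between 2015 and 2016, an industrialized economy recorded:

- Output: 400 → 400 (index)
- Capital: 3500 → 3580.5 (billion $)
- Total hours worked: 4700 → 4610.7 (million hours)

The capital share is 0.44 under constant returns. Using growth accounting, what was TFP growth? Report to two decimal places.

Output growth = (400 − 400) / 400 = 0%.
Capital growth = (3580.5 − 3500) / 3500 = 2.3%.
Total hours worked growth = (4610.7 − 4700) / 4700 = -1.9%.
Labor's share = 1 − 0.44 = 0.56.
Capital: 0.44 × 2.3 = 1.012 pp.
Total hours worked: 0.56 × (-1.9) = -1.064 pp.
TFP growth = 0 + 0.052 = 0.052%.

TFP grew 0.05%.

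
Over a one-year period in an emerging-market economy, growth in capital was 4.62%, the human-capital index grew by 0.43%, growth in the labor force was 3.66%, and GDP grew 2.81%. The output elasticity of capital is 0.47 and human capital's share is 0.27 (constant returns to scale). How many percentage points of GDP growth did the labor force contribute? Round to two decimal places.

Labor's share = 1 − 0.47 − 0.27 = 0.26.
Contribution = share × growth = 0.26 × 3.66 = 0.9516 pp.

0.95 pp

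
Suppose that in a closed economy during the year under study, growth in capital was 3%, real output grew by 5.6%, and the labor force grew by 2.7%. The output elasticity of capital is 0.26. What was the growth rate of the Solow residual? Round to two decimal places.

Labor's share = 1 − 0.26 = 0.74.
Capital: 0.26 × 3 = 0.78 pp.
The labor force: 0.74 × 2.7 = 1.998 pp.
TFP growth = 5.6 − 2.778 = 2.822%.

2.82%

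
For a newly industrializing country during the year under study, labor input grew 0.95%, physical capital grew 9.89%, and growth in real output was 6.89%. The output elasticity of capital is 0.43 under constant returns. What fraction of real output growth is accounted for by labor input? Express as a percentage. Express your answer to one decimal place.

Labor's share = 1 − 0.43 = 0.57.
Labor input contributed 0.57 × 0.95 = 0.5415 pp.
Share of growth = 0.5415 / 6.89 × 100 = 7.859%.

Labor input accounted for 7.9% of growth.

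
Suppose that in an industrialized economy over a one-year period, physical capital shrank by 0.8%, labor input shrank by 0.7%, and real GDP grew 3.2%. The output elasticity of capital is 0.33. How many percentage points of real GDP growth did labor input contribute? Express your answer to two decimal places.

-0.47 pp

Labor's share = 1 − 0.33 = 0.67.
Contribution = share × growth = 0.67 × (-0.7) = -0.469 pp.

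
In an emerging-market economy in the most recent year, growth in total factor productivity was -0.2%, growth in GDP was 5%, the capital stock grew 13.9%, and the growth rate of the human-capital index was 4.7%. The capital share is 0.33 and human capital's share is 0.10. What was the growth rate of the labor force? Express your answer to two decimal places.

The labor force grew 0.25%.

Labor's share = 1 − 0.33 − 0.1 = 0.57.
gY = gA + 0.33×13.9 + 0.1×4.7 + 0.57×g.
0.57×g = 5 + 0.2 − 5.057 = 0.143.
g = 0.143 / 0.57 = 0.2509%.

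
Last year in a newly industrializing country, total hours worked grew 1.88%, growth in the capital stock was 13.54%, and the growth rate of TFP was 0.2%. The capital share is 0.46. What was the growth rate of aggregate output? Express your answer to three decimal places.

7.444%

Labor's share = 1 − 0.46 = 0.54.
The capital stock: 0.46 × 13.54 = 6.2284 pp.
Total hours worked: 0.54 × 1.88 = 1.0152 pp.
Output growth = 0.2 + 7.2436 = 7.4436%.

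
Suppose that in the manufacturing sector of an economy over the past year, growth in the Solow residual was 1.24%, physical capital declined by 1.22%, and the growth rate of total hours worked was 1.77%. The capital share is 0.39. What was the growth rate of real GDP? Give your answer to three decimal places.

Labor's share = 1 − 0.39 = 0.61.
Physical capital: 0.39 × (-1.22) = -0.4758 pp.
Total hours worked: 0.61 × 1.77 = 1.0797 pp.
Output growth = 1.24 + 0.6039 = 1.8439%.

Real GDP grew 1.844%.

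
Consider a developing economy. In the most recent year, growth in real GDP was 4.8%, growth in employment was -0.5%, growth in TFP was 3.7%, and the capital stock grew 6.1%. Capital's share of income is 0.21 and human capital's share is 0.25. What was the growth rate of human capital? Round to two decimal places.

Human capital grew 0.36%.

Labor's share = 1 − 0.21 − 0.25 = 0.54.
gY = gA + 0.21×6.1 + 0.54×(-0.5) + 0.25×g.
0.25×g = 4.8 − 3.7 − 1.011 = 0.089.
g = 0.089 / 0.25 = 0.356%.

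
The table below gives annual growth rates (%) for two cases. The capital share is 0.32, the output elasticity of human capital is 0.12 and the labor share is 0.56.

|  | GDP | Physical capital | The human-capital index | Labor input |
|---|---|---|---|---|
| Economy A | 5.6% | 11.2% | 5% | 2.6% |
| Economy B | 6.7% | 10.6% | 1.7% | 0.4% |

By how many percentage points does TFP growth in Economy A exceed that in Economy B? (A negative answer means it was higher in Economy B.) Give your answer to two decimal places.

-2.92 percentage points

Labor's share = 1 − 0.32 − 0.12 = 0.56.
Economy A: TFP = 5.6 − 3.584 − 0.6 − 1.456 = -0.04%.
Economy B: TFP = 6.7 − 3.392 − 0.204 − 0.224 = 2.88%.
Difference = -0.04 − (2.88) = -2.92 pp.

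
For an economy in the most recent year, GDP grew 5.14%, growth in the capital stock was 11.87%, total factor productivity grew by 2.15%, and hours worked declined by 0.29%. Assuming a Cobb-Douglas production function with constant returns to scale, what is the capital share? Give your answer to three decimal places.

The capital share is 0.270.

gY = gA + α·gK + (1−α)·gL, so gY − gA − gL = α(gK − gL).
5.14 − 2.15 + 0.29 = α × (11.87 − (-0.29)).
3.28 = 12.16 α, so α = 0.26974.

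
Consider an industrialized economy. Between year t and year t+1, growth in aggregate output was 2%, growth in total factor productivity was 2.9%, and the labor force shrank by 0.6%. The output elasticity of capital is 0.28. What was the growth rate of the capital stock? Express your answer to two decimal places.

-1.67%

Labor's share = 1 − 0.28 = 0.72.
gY = gA + 0.72×(-0.6) + 0.28×g.
0.28×g = 2 − 2.9 + 0.432 = -0.468.
g = -0.468 / 0.28 = -1.6714%.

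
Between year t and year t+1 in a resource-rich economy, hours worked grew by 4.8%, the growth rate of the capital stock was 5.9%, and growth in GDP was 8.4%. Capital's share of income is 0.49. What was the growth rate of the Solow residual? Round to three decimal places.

Labor's share = 1 − 0.49 = 0.51.
The capital stock: 0.49 × 5.9 = 2.891 pp.
Hours worked: 0.51 × 4.8 = 2.448 pp.
TFP growth = 8.4 − 5.339 = 3.061%.

3.061%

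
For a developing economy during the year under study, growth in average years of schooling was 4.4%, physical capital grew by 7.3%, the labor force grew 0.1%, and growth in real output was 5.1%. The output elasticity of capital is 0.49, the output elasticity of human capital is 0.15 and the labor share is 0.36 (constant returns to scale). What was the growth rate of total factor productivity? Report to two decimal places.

Total factor productivity growth was 0.83%.

Labor's share = 1 − 0.49 − 0.15 = 0.36.
Physical capital: 0.49 × 7.3 = 3.577 pp.
Average years of schooling: 0.15 × 4.4 = 0.66 pp.
The labor force: 0.36 × 0.1 = 0.036 pp.
TFP growth = 5.1 − 4.273 = 0.827%.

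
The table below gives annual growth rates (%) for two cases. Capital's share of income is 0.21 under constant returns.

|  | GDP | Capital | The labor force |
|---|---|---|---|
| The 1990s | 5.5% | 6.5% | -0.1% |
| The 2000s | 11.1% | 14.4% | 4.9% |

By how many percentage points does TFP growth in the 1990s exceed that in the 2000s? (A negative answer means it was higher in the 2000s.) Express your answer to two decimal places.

Labor's share = 1 − 0.21 = 0.79.
The 1990s: TFP = 5.5 − 1.365 + 0.079 = 4.214%.
The 2000s: TFP = 11.1 − 3.024 − 3.871 = 4.205%.
Difference = 4.214 − (4.205) = 0.009 pp.

0.01 percentage points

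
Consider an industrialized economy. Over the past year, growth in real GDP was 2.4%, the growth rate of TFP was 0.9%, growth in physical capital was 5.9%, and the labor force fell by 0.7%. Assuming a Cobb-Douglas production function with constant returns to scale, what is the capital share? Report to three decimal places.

0.333

gY = gA + α·gK + (1−α)·gL, so gY − gA − gL = α(gK − gL).
2.4 − 0.9 + 0.7 = α × (5.9 − (-0.7)).
2.2 = 6.6 α, so α = 0.33333.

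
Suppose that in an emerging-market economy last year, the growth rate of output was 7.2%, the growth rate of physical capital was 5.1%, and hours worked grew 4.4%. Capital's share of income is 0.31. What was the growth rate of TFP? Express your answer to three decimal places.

Labor's share = 1 − 0.31 = 0.69.
Physical capital: 0.31 × 5.1 = 1.581 pp.
Hours worked: 0.69 × 4.4 = 3.036 pp.
TFP growth = 7.2 − 4.617 = 2.583%.

2.583%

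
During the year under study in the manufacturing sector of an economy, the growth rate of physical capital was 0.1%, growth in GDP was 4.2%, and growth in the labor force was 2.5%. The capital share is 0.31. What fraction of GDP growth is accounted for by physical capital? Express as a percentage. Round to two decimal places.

Physical capital contributed 0.31 × 0.1 = 0.031 pp.
Share of growth = 0.031 / 4.2 × 100 = 0.7381%.

0.74%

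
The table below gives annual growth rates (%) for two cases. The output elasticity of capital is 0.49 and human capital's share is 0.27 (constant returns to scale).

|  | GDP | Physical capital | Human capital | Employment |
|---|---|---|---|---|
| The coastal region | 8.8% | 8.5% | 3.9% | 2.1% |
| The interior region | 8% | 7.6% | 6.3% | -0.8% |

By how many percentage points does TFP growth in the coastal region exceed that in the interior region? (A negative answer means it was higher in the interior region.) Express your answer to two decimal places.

0.31 percentage points

Labor's share = 1 − 0.49 − 0.27 = 0.24.
The coastal region: TFP = 8.8 − 4.165 − 1.053 − 0.504 = 3.078%.
The interior region: TFP = 8 − 3.724 − 1.701 + 0.192 = 2.767%.
Difference = 3.078 − (2.767) = 0.311 pp.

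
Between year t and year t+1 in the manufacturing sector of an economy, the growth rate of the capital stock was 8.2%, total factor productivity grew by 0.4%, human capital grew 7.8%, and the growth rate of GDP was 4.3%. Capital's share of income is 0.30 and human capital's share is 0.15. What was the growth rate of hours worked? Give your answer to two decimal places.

0.49%

Labor's share = 1 − 0.3 − 0.15 = 0.55.
gY = gA + 0.3×8.2 + 0.15×7.8 + 0.55×g.
0.55×g = 4.3 − 0.4 − 3.63 = 0.27.
g = 0.27 / 0.55 = 0.4909%.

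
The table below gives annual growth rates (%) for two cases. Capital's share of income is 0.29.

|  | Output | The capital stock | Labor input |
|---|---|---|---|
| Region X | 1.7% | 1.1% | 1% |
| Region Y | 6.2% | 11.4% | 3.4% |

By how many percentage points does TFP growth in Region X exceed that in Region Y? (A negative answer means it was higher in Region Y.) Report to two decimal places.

Labor's share = 1 − 0.29 = 0.71.
Region X: TFP = 1.7 − 0.319 − 0.71 = 0.671%.
Region Y: TFP = 6.2 − 3.306 − 2.414 = 0.48%.
Difference = 0.671 − (0.48) = 0.191 pp.

0.19 percentage points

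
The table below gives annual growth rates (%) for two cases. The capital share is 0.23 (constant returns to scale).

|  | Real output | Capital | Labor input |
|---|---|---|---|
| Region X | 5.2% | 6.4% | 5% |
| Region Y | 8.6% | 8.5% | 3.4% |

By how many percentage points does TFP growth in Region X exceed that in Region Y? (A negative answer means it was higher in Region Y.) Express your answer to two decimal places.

-4.15 percentage points

Labor's share = 1 − 0.23 = 0.77.
Region X: TFP = 5.2 − 1.472 − 3.85 = -0.122%.
Region Y: TFP = 8.6 − 1.955 − 2.618 = 4.027%.
Difference = -0.122 − (4.027) = -4.149 pp.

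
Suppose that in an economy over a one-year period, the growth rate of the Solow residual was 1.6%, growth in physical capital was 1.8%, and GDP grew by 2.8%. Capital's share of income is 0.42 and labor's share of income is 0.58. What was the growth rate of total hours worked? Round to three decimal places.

0.766%

Labor's share = 1 − 0.42 = 0.58.
gY = gA + 0.42×1.8 + 0.58×g.
0.58×g = 2.8 − 1.6 − 0.756 = 0.444.
g = 0.444 / 0.58 = 0.76552%.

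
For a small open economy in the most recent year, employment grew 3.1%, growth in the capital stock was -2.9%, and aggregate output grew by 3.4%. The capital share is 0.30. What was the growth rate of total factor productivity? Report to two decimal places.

Labor's share = 1 − 0.3 = 0.7.
The capital stock: 0.3 × (-2.9) = -0.87 pp.
Employment: 0.7 × 3.1 = 2.17 pp.
TFP growth = 3.4 − 1.3 = 2.1%.

2.10%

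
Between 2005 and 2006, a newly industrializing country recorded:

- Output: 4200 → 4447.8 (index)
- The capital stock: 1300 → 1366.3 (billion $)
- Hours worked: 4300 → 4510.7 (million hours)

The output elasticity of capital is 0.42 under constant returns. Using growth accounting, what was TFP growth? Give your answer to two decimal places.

TFP grew 0.92%.

Output growth = (4447.8 − 4200) / 4200 = 5.9%.
The capital stock growth = (1366.3 − 1300) / 1300 = 5.1%.
Hours worked growth = (4510.7 − 4300) / 4300 = 4.9%.
Labor's share = 1 − 0.42 = 0.58.
The capital stock: 0.42 × 5.1 = 2.142 pp.
Hours worked: 0.58 × 4.9 = 2.842 pp.
TFP growth = 5.9 − 4.984 = 0.916%.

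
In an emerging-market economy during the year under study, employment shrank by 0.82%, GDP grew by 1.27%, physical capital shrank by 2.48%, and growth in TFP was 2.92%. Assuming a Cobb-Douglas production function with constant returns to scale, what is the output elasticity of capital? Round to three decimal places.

gY = gA + α·gK + (1−α)·gL, so gY − gA − gL = α(gK − gL).
1.27 − 2.92 + 0.82 = α × (-2.48 − (-0.82)).
-0.83 = -1.66 α, so α = 0.5.

The output elasticity of capital is 0.500.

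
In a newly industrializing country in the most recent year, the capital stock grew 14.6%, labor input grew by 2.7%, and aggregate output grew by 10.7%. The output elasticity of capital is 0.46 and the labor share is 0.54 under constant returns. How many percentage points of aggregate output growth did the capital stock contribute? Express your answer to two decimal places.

Contribution = share × growth = 0.46 × 14.6 = 6.716 pp.

6.72 pp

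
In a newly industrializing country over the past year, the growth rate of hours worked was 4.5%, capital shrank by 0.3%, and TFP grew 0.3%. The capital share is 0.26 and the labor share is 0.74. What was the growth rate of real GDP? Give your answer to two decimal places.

Real GDP growth was 3.55%.

Labor's share = 1 − 0.26 = 0.74.
Capital: 0.26 × (-0.3) = -0.078 pp.
Hours worked: 0.74 × 4.5 = 3.33 pp.
Output growth = 0.3 + 3.252 = 3.552%.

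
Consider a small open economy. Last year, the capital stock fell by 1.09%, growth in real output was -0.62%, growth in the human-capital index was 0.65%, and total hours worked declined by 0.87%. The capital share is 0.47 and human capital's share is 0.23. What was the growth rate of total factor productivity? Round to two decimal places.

0.00%

Labor's share = 1 − 0.47 − 0.23 = 0.3.
The capital stock: 0.47 × (-1.09) = -0.5123 pp.
The human-capital index: 0.23 × 0.65 = 0.1495 pp.
Total hours worked: 0.3 × (-0.87) = -0.261 pp.
TFP growth = -0.62 + 0.6238 = 0.0038%.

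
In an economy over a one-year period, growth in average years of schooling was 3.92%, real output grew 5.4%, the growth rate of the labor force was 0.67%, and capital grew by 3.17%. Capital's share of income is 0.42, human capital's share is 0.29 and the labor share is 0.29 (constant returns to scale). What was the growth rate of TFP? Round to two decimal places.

Labor's share = 1 − 0.42 − 0.29 = 0.29.
Capital: 0.42 × 3.17 = 1.3314 pp.
Average years of schooling: 0.29 × 3.92 = 1.1368 pp.
The labor force: 0.29 × 0.67 = 0.1943 pp.
TFP growth = 5.4 − 2.6625 = 2.7375%.

2.74%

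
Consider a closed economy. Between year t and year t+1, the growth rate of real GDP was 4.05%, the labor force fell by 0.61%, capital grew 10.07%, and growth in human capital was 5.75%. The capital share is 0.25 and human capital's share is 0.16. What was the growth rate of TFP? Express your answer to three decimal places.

Labor's share = 1 − 0.25 − 0.16 = 0.59.
Capital: 0.25 × 10.07 = 2.5175 pp.
Human capital: 0.16 × 5.75 = 0.92 pp.
The labor force: 0.59 × (-0.61) = -0.3599 pp.
TFP growth = 4.05 − 3.0776 = 0.9724%.

0.972%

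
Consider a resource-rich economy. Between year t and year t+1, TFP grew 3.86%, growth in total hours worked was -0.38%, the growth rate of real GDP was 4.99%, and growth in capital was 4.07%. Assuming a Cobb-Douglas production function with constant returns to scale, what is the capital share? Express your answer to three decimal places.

gY = gA + α·gK + (1−α)·gL, so gY − gA − gL = α(gK − gL).
4.99 − 3.86 + 0.38 = α × (4.07 − (-0.38)).
1.51 = 4.45 α, so α = 0.33933.

The capital share is 0.339.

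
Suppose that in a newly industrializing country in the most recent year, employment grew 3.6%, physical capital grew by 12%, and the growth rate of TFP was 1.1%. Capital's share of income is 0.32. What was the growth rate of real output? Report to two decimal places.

Labor's share = 1 − 0.32 = 0.68.
Physical capital: 0.32 × 12 = 3.84 pp.
Employment: 0.68 × 3.6 = 2.448 pp.
Output growth = 1.1 + 6.288 = 7.388%.

7.39%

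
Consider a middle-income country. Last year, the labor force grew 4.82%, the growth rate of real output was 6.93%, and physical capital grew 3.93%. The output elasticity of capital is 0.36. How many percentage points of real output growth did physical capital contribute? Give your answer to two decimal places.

Contribution = share × growth = 0.36 × 3.93 = 1.4148 pp.

1.41 percentage points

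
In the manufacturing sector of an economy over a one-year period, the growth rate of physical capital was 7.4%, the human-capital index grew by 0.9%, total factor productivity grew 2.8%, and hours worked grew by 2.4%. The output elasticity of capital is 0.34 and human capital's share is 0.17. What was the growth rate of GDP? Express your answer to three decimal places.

Labor's share = 1 − 0.34 − 0.17 = 0.49.
Physical capital: 0.34 × 7.4 = 2.516 pp.
The human-capital index: 0.17 × 0.9 = 0.153 pp.
Hours worked: 0.49 × 2.4 = 1.176 pp.
Output growth = 2.8 + 3.845 = 6.645%.

GDP growth was 6.645%.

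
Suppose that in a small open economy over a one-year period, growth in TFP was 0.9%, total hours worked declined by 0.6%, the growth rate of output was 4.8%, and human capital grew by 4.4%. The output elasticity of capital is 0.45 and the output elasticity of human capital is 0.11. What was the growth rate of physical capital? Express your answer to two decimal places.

Physical capital grew 8.18%.

Labor's share = 1 − 0.45 − 0.11 = 0.44.
gY = gA + 0.11×4.4 + 0.44×(-0.6) + 0.45×g.
0.45×g = 4.8 − 0.9 − 0.22 = 3.68.
g = 3.68 / 0.45 = 8.1778%.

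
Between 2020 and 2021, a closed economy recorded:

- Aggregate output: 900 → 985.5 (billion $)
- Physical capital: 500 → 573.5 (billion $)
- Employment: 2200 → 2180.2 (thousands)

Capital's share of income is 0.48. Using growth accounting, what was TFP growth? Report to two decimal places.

Aggregate output growth = (985.5 − 900) / 900 = 9.5%.
Physical capital growth = (573.5 − 500) / 500 = 14.7%.
Employment growth = (2180.2 − 2200) / 2200 = -0.9%.
Labor's share = 1 − 0.48 = 0.52.
Physical capital: 0.48 × 14.7 = 7.056 pp.
Employment: 0.52 × (-0.9) = -0.468 pp.
TFP growth = 9.5 − 6.588 = 2.912%.

2.91%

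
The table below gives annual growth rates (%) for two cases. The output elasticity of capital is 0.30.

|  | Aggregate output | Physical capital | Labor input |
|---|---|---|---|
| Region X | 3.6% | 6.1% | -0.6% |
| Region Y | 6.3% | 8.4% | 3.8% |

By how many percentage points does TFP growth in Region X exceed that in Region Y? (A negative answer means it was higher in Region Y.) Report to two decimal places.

Labor's share = 1 − 0.3 = 0.7.
Region X: TFP = 3.6 − 1.83 + 0.42 = 2.19%.
Region Y: TFP = 6.3 − 2.52 − 2.66 = 1.12%.
Difference = 2.19 − (1.12) = 1.07 pp.

1.07 percentage points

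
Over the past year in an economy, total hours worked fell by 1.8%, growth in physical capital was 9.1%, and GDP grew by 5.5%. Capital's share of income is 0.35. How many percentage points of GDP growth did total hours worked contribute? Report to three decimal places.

Labor's share = 1 − 0.35 = 0.65.
Contribution = share × growth = 0.65 × (-1.8) = -1.17 pp.

-1.170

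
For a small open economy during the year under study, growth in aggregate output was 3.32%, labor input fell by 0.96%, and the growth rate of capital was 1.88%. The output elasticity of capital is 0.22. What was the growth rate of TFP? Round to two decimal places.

Labor's share = 1 − 0.22 = 0.78.
Capital: 0.22 × 1.88 = 0.4136 pp.
Labor input: 0.78 × (-0.96) = -0.7488 pp.
TFP growth = 3.32 + 0.3352 = 3.6552%.

3.66%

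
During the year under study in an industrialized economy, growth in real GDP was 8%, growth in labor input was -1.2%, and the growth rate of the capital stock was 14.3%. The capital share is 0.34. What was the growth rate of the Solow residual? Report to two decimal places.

Labor's share = 1 − 0.34 = 0.66.
The capital stock: 0.34 × 14.3 = 4.862 pp.
Labor input: 0.66 × (-1.2) = -0.792 pp.
TFP growth = 8 − 4.07 = 3.93%.

3.93%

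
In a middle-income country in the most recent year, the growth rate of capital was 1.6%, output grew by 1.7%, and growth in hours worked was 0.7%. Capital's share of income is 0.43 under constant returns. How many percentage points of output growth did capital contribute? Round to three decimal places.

Contribution = share × growth = 0.43 × 1.6 = 0.688 pp.

0.688 pp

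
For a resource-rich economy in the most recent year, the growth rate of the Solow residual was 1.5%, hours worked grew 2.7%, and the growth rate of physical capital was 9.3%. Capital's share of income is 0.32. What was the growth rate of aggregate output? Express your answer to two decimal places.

6.31%

Labor's share = 1 − 0.32 = 0.68.
Physical capital: 0.32 × 9.3 = 2.976 pp.
Hours worked: 0.68 × 2.7 = 1.836 pp.
Output growth = 1.5 + 4.812 = 6.312%.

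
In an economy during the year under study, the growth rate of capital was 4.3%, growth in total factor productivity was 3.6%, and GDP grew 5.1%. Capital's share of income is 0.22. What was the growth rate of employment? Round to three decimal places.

Labor's share = 1 − 0.22 = 0.78.
gY = gA + 0.22×4.3 + 0.78×g.
0.78×g = 5.1 − 3.6 − 0.946 = 0.554.
g = 0.554 / 0.78 = 0.71026%.

0.710%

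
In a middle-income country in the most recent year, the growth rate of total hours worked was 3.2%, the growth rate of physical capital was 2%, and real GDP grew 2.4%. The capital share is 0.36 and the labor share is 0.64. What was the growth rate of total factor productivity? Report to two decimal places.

Labor's share = 1 − 0.36 = 0.64.
Physical capital: 0.36 × 2 = 0.72 pp.
Total hours worked: 0.64 × 3.2 = 2.048 pp.
TFP growth = 2.4 − 2.768 = -0.368%.

-0.37%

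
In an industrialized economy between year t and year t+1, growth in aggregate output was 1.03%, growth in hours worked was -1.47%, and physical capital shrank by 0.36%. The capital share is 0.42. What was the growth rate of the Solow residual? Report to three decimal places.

2.034%

Labor's share = 1 − 0.42 = 0.58.
Physical capital: 0.42 × (-0.36) = -0.1512 pp.
Hours worked: 0.58 × (-1.47) = -0.8526 pp.
TFP growth = 1.03 + 1.0038 = 2.0338%.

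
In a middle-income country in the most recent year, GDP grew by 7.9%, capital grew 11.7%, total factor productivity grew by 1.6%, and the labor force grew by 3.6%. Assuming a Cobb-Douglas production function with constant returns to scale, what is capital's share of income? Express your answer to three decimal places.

0.333

gY = gA + α·gK + (1−α)·gL, so gY − gA − gL = α(gK − gL).
7.9 − 1.6 − 3.6 = α × (11.7 − 3.6).
2.7 = 8.1 α, so α = 0.33333.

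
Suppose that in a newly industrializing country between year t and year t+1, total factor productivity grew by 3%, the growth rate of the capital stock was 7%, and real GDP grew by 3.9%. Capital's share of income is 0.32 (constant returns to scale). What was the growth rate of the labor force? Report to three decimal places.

Labor's share = 1 − 0.32 = 0.68.
gY = gA + 0.32×7 + 0.68×g.
0.68×g = 3.9 − 3 − 2.24 = -1.34.
g = -1.34 / 0.68 = -1.97059%.

-1.971%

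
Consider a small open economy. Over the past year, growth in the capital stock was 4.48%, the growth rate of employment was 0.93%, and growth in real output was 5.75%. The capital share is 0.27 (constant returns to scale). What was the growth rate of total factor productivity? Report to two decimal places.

Labor's share = 1 − 0.27 = 0.73.
The capital stock: 0.27 × 4.48 = 1.2096 pp.
Employment: 0.73 × 0.93 = 0.6789 pp.
TFP growth = 5.75 − 1.8885 = 3.8615%.

3.86%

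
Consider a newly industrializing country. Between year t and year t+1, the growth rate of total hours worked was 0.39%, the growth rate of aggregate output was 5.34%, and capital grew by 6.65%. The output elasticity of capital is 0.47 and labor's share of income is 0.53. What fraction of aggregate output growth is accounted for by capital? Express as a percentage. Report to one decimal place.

58.5%

Capital contributed 0.47 × 6.65 = 3.1255 pp.
Share of growth = 3.1255 / 5.34 × 100 = 58.53%.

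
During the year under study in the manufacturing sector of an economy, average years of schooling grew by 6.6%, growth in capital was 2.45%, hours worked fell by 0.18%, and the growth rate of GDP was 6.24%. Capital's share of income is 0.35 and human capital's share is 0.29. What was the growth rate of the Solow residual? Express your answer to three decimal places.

The Solow residual growth was 3.533%.

Labor's share = 1 − 0.35 − 0.29 = 0.36.
Capital: 0.35 × 2.45 = 0.8575 pp.
Average years of schooling: 0.29 × 6.6 = 1.914 pp.
Hours worked: 0.36 × (-0.18) = -0.0648 pp.
TFP growth = 6.24 − 2.7067 = 3.5333%.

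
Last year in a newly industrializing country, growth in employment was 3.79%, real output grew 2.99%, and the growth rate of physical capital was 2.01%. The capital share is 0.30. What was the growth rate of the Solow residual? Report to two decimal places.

Labor's share = 1 − 0.3 = 0.7.
Physical capital: 0.3 × 2.01 = 0.603 pp.
Employment: 0.7 × 3.79 = 2.653 pp.
TFP growth = 2.99 − 3.256 = -0.266%.

-0.27%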